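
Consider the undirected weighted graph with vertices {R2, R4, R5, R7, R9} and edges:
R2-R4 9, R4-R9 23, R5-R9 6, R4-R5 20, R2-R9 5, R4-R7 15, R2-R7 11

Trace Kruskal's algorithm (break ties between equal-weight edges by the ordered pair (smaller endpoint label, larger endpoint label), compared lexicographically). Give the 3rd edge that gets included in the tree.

Sort edges by weight, then run Kruskal:
R2-R9 (5): add. Components now {R4} {R2,R9} {R7} {R5}
R5-R9 (6): add. Components now {R4} {R2,R5,R9} {R7}
R2-R4 (9): add. Components now {R2,R4,R5,R9} {R7}
R2-R7 (11): add. Components now {R2,R4,R5,R7,R9}
The 3rd edge added is R2-R4.

R2-R4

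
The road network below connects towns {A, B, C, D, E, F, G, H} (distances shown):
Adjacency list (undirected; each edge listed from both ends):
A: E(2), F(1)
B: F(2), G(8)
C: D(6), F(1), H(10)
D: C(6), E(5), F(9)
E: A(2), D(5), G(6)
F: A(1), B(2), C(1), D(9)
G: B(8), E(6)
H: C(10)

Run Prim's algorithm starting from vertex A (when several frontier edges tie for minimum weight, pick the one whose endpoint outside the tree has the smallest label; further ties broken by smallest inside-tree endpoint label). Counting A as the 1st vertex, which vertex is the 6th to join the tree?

D

Prim's algorithm from A:
Step 1: frontier [A–F 1, A–E 2] → take A–F (1); add F.
Step 2: frontier [A–E 2, C–F 1, B–F 2, D–F 9] → take C–F (1); add C.
Step 3: frontier [A–E 2, C–D 6, C–H 10, B–F 2, D–F 9] → take B–F (2); add B.
Step 4: frontier [A–E 2, B–G 8, C–D 6, C–H 10, D–F 9] → take A–E (2); add E.
Step 5: frontier [B–G 8, C–D 6, C–H 10, D–E 5, E–G 6, D–F 9] → take D–E (5); add D.
Step 6: frontier [B–G 8, C–H 10, E–G 6] → take E–G (6); add G.
Step 7: frontier [C–H 10] → take C–H (10); add H.
Vertex order: A, F, C, B, E, D, G, H. The 6th vertex is D.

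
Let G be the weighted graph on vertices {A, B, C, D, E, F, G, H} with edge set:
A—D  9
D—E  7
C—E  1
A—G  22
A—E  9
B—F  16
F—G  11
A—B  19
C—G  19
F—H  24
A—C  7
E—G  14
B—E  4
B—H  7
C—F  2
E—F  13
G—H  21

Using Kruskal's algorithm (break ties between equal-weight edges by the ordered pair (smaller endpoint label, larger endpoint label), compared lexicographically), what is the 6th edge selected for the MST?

Kruskal: consider edges lightest-first.
C—E (1): add — endpoints in different components.
C—F (2): add — endpoints in different components.
B—E (4): add — endpoints in different components.
A—C (7): add — endpoints in different components.
B—H (7): add — endpoints in different components.
D—E (7): add — endpoints in different components.
A—D (9): skip — A and D already connected.
A—E (9): skip — A and E already connected.
F—G (11): add — endpoints in different components.
The 6th edge added is D—E.

D-E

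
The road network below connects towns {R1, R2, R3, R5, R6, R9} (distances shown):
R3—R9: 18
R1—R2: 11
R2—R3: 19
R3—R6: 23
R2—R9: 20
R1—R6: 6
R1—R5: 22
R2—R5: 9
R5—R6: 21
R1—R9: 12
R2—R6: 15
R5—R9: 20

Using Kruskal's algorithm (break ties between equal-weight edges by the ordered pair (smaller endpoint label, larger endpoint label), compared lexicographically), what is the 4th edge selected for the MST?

Sort edges by weight, then run Kruskal:
R1—R6 (6): add — endpoints in different components.
R2—R5 (9): add — endpoints in different components.
R1—R2 (11): add — endpoints in different components.
R1—R9 (12): add — endpoints in different components.
R2—R6 (15): skip — R2 and R6 already connected.
R3—R9 (18): add — endpoints in different components.
The 4th edge added is R1—R9.

R1-R9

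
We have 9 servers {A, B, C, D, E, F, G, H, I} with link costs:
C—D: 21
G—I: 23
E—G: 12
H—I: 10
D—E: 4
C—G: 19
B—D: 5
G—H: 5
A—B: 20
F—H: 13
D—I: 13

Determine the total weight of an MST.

88

Kruskal: consider edges lightest-first.
D—E (4): add — endpoints in different components.
B—D (5): add — endpoints in different components.
G—H (5): add — endpoints in different components.
H—I (10): add — endpoints in different components.
E—G (12): add — endpoints in different components.
D—I (13): skip — D and I already connected.
F—H (13): add — endpoints in different components.
C—G (19): add — endpoints in different components.
A—B (20): add — endpoints in different components.
MST edges: D—E, B—D, G—H, H—I, E—G, F—H, C—G, A—B; total weight 4+5+5+10+12+13+19+20 = 88.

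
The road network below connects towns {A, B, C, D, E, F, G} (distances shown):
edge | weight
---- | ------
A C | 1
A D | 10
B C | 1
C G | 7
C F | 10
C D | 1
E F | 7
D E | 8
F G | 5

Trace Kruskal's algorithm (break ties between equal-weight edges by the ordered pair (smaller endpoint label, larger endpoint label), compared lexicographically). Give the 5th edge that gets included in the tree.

Kruskal's algorithm — process edges by increasing weight (ties by edge label):
A C (1): add. Components now {A,C} {B} {D} {E} {F} {G}
B C (1): add. Components now {A,B,C} {D} {E} {F} {G}
C D (1): add. Components now {A,B,C,D} {E} {F} {G}
F G (5): add. Components now {A,B,C,D} {E} {F,G}
C G (7): add. Components now {A,B,C,D,F,G} {E}
E F (7): add. Components now {A,B,C,D,E,F,G}
The 5th edge added is C G.

C-G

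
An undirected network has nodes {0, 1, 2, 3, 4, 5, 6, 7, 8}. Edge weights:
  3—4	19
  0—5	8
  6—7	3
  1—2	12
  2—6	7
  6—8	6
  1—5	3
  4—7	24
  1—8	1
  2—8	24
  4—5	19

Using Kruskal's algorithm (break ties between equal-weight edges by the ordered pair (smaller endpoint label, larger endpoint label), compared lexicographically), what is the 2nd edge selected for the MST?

Kruskal's algorithm — process edges by increasing weight (ties by edge label):
1—8 (1): add — endpoints in different components.
1—5 (3): add — endpoints in different components.
6—7 (3): add — endpoints in different components.
6—8 (6): add — endpoints in different components.
2—6 (7): add — endpoints in different components.
0—5 (8): add — endpoints in different components.
1—2 (12): skip — 1 and 2 already connected.
3—4 (19): add — endpoints in different components.
4—5 (19): add — endpoints in different components.
The 2nd edge added is 1—5.

1-5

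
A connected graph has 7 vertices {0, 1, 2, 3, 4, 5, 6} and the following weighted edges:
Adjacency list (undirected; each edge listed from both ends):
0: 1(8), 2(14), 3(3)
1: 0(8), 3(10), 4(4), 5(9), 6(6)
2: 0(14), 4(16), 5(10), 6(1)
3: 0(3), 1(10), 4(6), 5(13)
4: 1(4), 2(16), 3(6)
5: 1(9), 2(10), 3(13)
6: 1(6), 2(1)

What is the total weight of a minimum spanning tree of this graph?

Kruskal: consider edges lightest-first.
2-6 (1): add — endpoints in different components.
0-3 (3): add — endpoints in different components.
1-4 (4): add — endpoints in different components.
1-6 (6): add — endpoints in different components.
3-4 (6): add — endpoints in different components.
0-1 (8): skip — 0 and 1 already connected.
1-5 (9): add — endpoints in different components.
MST edges: 2-6, 0-3, 1-4, 1-6, 3-4, 1-5; total weight 1+3+4+6+6+9 = 29.

29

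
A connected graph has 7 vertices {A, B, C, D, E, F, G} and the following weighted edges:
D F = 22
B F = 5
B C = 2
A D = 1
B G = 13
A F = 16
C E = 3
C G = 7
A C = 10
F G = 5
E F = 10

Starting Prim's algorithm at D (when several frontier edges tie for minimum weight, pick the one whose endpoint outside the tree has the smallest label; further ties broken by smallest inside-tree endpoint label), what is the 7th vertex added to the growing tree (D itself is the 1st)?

Prim's algorithm from D:
Step 1: cheapest edge leaving the tree is A D (1); add A.
Step 2: cheapest edge leaving the tree is A C (10); add C.
Step 3: cheapest edge leaving the tree is B C (2); add B.
Step 4: cheapest edge leaving the tree is C E (3); add E.
Step 5: cheapest edge leaving the tree is B F (5); add F.
Step 6: cheapest edge leaving the tree is F G (5); add G.
Vertex order: D, A, C, B, E, F, G. The 7th vertex is G.

G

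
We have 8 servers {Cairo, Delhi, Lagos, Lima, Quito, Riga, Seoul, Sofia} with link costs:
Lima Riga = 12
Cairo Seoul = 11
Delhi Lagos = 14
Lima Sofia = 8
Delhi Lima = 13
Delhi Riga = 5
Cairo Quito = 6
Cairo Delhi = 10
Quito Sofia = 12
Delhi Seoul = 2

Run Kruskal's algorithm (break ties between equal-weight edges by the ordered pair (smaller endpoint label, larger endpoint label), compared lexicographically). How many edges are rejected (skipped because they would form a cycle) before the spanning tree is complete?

3

Kruskal: consider edges lightest-first.
Delhi Seoul (2): add — endpoints in different components.
Delhi Riga (5): add — endpoints in different components.
Cairo Quito (6): add — endpoints in different components.
Lima Sofia (8): add — endpoints in different components.
Cairo Delhi (10): add — endpoints in different components.
Cairo Seoul (11): skip — Cairo and Seoul already connected.
Lima Riga (12): add — endpoints in different components.
Quito Sofia (12): skip — Quito and Sofia already connected.
Delhi Lima (13): skip — Lima and Delhi already connected.
Delhi Lagos (14): add — endpoints in different components.
Edges rejected before the tree was complete: 3.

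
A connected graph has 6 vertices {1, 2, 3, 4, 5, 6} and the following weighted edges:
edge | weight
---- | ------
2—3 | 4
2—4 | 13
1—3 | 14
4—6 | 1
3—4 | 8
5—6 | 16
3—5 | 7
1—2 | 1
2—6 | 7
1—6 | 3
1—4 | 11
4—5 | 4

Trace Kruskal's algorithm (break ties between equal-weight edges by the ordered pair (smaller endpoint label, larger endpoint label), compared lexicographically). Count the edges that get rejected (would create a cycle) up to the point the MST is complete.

Kruskal's algorithm — process edges by increasing weight (ties by edge label):
1—2 (1): add — endpoints in different components.
4—6 (1): add — endpoints in different components.
1—6 (3): add — endpoints in different components.
2—3 (4): add — endpoints in different components.
4—5 (4): add — endpoints in different components.
Edges rejected before the tree was complete: 0.

0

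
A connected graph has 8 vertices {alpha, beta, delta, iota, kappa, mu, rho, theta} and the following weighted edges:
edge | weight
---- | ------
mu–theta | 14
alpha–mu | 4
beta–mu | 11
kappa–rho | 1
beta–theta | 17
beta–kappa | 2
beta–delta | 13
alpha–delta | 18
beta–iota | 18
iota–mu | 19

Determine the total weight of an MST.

Grow the tree from kappa using Prim:
Step 1: cheapest edge leaving the tree is kappa–rho (1); add rho.
Step 2: cheapest edge leaving the tree is beta–kappa (2); add beta.
Step 3: cheapest edge leaving the tree is beta–mu (11); add mu.
Step 4: cheapest edge leaving the tree is alpha–mu (4); add alpha.
Step 5: cheapest edge leaving the tree is beta–delta (13); add delta.
Step 6: cheapest edge leaving the tree is mu–theta (14); add theta.
Step 7: cheapest edge leaving the tree is beta–iota (18); add iota.
MST edges: kappa–rho, beta–kappa, beta–mu, alpha–mu, beta–delta, mu–theta, beta–iota; total weight 1+2+11+4+13+14+18 = 63.

63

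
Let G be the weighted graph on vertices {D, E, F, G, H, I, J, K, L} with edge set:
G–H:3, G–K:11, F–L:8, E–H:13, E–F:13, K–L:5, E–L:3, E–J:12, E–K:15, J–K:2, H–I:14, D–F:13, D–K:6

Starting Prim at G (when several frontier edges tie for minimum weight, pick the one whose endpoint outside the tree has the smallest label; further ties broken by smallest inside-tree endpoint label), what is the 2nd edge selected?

Grow the tree from G using Prim:
Step 1: cheapest edge leaving the tree is G–H (3); add H.
Step 2: cheapest edge leaving the tree is G–K (11); add K.
Step 3: cheapest edge leaving the tree is J–K (2); add J.
Step 4: cheapest edge leaving the tree is K–L (5); add L.
Step 5: cheapest edge leaving the tree is E–L (3); add E.
Step 6: cheapest edge leaving the tree is D–K (6); add D.
Step 7: cheapest edge leaving the tree is F–L (8); add F.
Step 8: cheapest edge leaving the tree is H–I (14); add I.
The 2nd edge added is G–K.

G-K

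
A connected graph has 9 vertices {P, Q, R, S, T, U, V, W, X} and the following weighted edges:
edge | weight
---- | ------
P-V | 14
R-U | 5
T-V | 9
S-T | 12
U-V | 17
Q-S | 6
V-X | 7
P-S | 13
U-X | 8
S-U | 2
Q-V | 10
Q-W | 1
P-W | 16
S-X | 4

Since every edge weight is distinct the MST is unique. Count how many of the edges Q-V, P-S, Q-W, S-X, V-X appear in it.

Kruskal: consider edges lightest-first.
Q-W (1): add — endpoints in different components.
S-U (2): add — endpoints in different components.
S-X (4): add — endpoints in different components.
R-U (5): add — endpoints in different components.
Q-S (6): add — endpoints in different components.
V-X (7): add — endpoints in different components.
U-X (8): skip — U and X already connected.
T-V (9): add — endpoints in different components.
Q-V (10): skip — V and Q already connected.
S-T (12): skip — T and S already connected.
P-S (13): add — endpoints in different components.
MST edge set: {Q-W, S-U, S-X, R-U, Q-S, V-X, T-V, P-S}.
Of the listed edges, {P-S, Q-W, S-X, V-X} are in the MST → 4.

4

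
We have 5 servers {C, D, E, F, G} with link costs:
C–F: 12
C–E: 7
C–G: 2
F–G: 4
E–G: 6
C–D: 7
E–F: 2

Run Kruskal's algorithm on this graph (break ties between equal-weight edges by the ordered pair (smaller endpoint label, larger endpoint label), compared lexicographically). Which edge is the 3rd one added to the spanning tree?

F-G

Sort edges by weight, then run Kruskal:
C–G (2): add. Components now {C,G} {D} {E} {F}
E–F (2): add. Components now {C,G} {D} {E,F}
F–G (4): add. Components now {C,E,F,G} {D}
E–G (6): skip — E and G already connected.
C–D (7): add. Components now {C,D,E,F,G}
The 3rd edge added is F–G.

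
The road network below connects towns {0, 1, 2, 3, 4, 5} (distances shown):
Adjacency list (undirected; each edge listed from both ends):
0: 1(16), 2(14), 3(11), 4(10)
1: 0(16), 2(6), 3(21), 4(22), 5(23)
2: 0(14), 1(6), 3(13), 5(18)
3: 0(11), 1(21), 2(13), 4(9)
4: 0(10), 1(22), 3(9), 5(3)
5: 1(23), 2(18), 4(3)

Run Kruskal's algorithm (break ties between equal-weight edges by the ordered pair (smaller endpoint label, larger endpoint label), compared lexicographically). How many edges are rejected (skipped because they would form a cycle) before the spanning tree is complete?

1

Kruskal's algorithm — process edges by increasing weight (ties by edge label):
4 5 (3): add — endpoints in different components.
1 2 (6): add — endpoints in different components.
3 4 (9): add — endpoints in different components.
0 4 (10): add — endpoints in different components.
0 3 (11): skip — 0 and 3 already connected.
2 3 (13): add — endpoints in different components.
Edges rejected before the tree was complete: 1.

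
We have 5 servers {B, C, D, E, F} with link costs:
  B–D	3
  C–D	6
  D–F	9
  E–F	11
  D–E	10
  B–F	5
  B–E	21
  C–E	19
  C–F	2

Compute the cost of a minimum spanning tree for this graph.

20

Prim's algorithm from F:
Step 1: frontier [C–F 2, B–F 5, D–F 9, E–F 11] → take C–F (2); add C.
Step 2: frontier [C–D 6, C–E 19, B–F 5, D–F 9, E–F 11] → take B–F (5); add B.
Step 3: frontier [B–D 3, B–E 21, C–D 6, C–E 19, D–F 9, E–F 11] → take B–D (3); add D.
Step 4: frontier [B–E 21, C–E 19, D–E 10, E–F 11] → take D–E (10); add E.
MST edges: C–F, B–F, B–D, D–E; total weight 2+5+3+10 = 20.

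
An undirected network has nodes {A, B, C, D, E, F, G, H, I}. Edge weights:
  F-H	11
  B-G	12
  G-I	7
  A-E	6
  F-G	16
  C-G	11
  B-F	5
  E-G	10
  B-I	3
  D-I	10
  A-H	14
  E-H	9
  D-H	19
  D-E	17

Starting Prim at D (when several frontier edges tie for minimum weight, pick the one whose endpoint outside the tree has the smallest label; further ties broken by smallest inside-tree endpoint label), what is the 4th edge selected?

Grow the tree from D using Prim:
Step 1: cheapest edge leaving the tree is D-I (10); add I.
Step 2: cheapest edge leaving the tree is B-I (3); add B.
Step 3: cheapest edge leaving the tree is B-F (5); add F.
Step 4: cheapest edge leaving the tree is G-I (7); add G.
Step 5: cheapest edge leaving the tree is E-G (10); add E.
Step 6: cheapest edge leaving the tree is A-E (6); add A.
Step 7: cheapest edge leaving the tree is E-H (9); add H.
Step 8: cheapest edge leaving the tree is C-G (11); add C.
The 4th edge added is G-I.

G-I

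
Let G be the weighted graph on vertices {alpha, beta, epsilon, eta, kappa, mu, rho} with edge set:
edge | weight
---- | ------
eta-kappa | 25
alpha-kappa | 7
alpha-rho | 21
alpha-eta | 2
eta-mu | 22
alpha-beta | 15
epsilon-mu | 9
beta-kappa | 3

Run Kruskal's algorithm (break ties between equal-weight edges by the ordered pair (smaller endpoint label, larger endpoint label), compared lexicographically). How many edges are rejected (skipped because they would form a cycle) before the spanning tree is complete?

1

Kruskal: consider edges lightest-first.
alpha-eta (2): add — endpoints in different components.
beta-kappa (3): add — endpoints in different components.
alpha-kappa (7): add — endpoints in different components.
epsilon-mu (9): add — endpoints in different components.
alpha-beta (15): skip — beta and alpha already connected.
alpha-rho (21): add — endpoints in different components.
eta-mu (22): add — endpoints in different components.
Edges rejected before the tree was complete: 1.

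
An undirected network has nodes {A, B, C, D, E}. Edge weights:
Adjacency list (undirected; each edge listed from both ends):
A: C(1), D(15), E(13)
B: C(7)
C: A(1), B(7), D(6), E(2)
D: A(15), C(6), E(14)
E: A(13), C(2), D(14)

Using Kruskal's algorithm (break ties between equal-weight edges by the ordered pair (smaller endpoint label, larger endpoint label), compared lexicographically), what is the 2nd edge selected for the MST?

C-E

Sort edges by weight, then run Kruskal:
A—C (1): add. Components now {A,C} {B} {D} {E}
C—E (2): add. Components now {A,C,E} {B} {D}
C—D (6): add. Components now {A,C,D,E} {B}
B—C (7): add. Components now {A,B,C,D,E}
The 2nd edge added is C—E.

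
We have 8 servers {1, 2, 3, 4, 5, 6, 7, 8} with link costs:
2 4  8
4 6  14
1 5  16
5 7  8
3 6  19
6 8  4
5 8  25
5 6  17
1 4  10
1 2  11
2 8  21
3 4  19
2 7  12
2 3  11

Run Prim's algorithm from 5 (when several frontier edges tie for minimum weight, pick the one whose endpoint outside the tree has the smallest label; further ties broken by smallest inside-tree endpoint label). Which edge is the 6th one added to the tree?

4-6

Prim's algorithm from 5:
Step 1: cheapest edge leaving the tree is 5 7 (8); add 7.
Step 2: cheapest edge leaving the tree is 2 7 (12); add 2.
Step 3: cheapest edge leaving the tree is 2 4 (8); add 4.
Step 4: cheapest edge leaving the tree is 1 4 (10); add 1.
Step 5: cheapest edge leaving the tree is 2 3 (11); add 3.
Step 6: cheapest edge leaving the tree is 4 6 (14); add 6.
Step 7: cheapest edge leaving the tree is 6 8 (4); add 8.
The 6th edge added is 4 6.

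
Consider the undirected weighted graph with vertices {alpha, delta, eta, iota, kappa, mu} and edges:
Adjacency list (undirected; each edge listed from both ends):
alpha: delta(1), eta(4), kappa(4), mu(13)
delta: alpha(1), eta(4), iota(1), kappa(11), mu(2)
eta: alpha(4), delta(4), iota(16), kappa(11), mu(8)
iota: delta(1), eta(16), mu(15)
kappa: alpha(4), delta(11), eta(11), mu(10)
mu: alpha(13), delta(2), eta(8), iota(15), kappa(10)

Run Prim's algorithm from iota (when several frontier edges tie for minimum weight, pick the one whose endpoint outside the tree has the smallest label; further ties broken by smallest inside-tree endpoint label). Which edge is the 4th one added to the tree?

alpha-eta

Prim, starting at iota.
Step 1: cheapest edge leaving the tree is delta iota (1); add delta.
Step 2: cheapest edge leaving the tree is alpha delta (1); add alpha.
Step 3: cheapest edge leaving the tree is delta mu (2); add mu.
Step 4: cheapest edge leaving the tree is alpha eta (4); add eta.
Step 5: cheapest edge leaving the tree is alpha kappa (4); add kappa.
The 4th edge added is alpha eta.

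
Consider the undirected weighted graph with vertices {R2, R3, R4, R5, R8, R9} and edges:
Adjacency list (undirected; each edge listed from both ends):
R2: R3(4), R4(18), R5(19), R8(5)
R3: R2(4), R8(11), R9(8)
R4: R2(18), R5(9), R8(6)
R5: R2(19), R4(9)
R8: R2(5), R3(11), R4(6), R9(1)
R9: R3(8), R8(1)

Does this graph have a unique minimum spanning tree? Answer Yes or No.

Yes

Kruskal's algorithm — process edges by increasing weight (ties by edge label):
R8–R9 (1): add. Components now {R2} {R8,R9} {R3} {R5} {R4}
R2–R3 (4): add. Components now {R2,R3} {R8,R9} {R5} {R4}
R2–R8 (5): add. Components now {R2,R3,R8,R9} {R5} {R4}
R4–R8 (6): add. Components now {R2,R3,R4,R8,R9} {R5}
R3–R9 (8): skip — R3 and R9 already connected.
R4–R5 (9): add. Components now {R2,R3,R4,R5,R8,R9}
Every non-tree edge has weight strictly greater than the heaviest edge on the tree path between its endpoints, so the MST is unique.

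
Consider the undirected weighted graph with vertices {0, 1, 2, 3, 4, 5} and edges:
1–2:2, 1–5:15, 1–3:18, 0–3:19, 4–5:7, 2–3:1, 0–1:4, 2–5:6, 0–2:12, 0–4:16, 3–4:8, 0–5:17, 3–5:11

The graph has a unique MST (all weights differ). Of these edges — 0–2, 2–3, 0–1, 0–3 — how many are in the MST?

2

Kruskal: consider edges lightest-first.
2–3 (1): add. Components now {0} {1} {2,3} {4} {5}
1–2 (2): add. Components now {0} {1,2,3} {4} {5}
0–1 (4): add. Components now {0,1,2,3} {4} {5}
2–5 (6): add. Components now {0,1,2,3,5} {4}
4–5 (7): add. Components now {0,1,2,3,4,5}
MST edge set: {2–3, 1–2, 0–1, 2–5, 4–5}.
Of the listed edges, {2–3, 0–1} are in the MST → 2.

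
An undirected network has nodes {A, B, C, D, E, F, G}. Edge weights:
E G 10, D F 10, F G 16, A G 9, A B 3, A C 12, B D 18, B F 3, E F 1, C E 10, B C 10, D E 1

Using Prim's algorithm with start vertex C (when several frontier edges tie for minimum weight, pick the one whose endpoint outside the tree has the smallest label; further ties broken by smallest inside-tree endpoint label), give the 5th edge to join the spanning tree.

Prim, starting at C.
Step 1: frontier [B C 10, C E 10, A C 12] → take B C (10); add B.
Step 2: frontier [A B 3, B F 3, B D 18, C E 10, A C 12] → take A B (3); add A.
Step 3: frontier [A G 9, B F 3, B D 18, C E 10] → take B F (3); add F.
Step 4: frontier [A G 9, B D 18, C E 10, E F 1, D F 10, F G 16] → take E F (1); add E.
Step 5: frontier [A G 9, B D 18, D E 1, E G 10, D F 10, F G 16] → take D E (1); add D.
Step 6: frontier [A G 9, E G 10, F G 16] → take A G (9); add G.
The 5th edge added is D E.

D-E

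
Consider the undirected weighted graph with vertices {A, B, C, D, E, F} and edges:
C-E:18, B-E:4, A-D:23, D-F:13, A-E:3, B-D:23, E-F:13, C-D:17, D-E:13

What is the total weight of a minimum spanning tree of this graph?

50

Kruskal's algorithm — process edges by increasing weight (ties by edge label):
A-E (3): add — endpoints in different components.
B-E (4): add — endpoints in different components.
D-E (13): add — endpoints in different components.
D-F (13): add — endpoints in different components.
E-F (13): skip — E and F already connected.
C-D (17): add — endpoints in different components.
MST edges: A-E, B-E, D-E, D-F, C-D; total weight 3+4+13+13+17 = 50.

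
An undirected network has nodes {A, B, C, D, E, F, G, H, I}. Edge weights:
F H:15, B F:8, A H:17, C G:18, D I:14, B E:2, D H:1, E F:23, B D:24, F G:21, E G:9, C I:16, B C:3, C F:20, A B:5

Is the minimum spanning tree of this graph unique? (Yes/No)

Yes

Sort edges by weight, then run Kruskal:
D H (1): add — endpoints in different components.
B E (2): add — endpoints in different components.
B C (3): add — endpoints in different components.
A B (5): add — endpoints in different components.
B F (8): add — endpoints in different components.
E G (9): add — endpoints in different components.
D I (14): add — endpoints in different components.
F H (15): add — endpoints in different components.
Every non-tree edge has weight strictly greater than the heaviest edge on the tree path between its endpoints, so the MST is unique.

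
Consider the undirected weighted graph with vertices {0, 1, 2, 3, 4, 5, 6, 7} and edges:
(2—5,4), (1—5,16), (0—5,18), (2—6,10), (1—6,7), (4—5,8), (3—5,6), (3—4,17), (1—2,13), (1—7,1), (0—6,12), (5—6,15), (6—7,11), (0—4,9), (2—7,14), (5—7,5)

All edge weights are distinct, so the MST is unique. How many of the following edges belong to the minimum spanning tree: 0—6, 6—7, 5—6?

Kruskal's algorithm — process edges by increasing weight (ties by edge label):
1—7 (1): add — endpoints in different components.
2—5 (4): add — endpoints in different components.
5—7 (5): add — endpoints in different components.
3—5 (6): add — endpoints in different components.
1—6 (7): add — endpoints in different components.
4—5 (8): add — endpoints in different components.
0—4 (9): add — endpoints in different components.
MST edge set: {1—7, 2—5, 5—7, 3—5, 1—6, 4—5, 0—4}.
Of the listed edges, {} are in the MST → 0.

0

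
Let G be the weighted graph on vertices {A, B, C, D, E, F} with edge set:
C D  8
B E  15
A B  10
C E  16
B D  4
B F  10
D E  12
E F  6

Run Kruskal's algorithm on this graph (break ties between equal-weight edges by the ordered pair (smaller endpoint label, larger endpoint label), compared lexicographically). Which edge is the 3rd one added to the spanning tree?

C-D

Sort edges by weight, then run Kruskal:
B D (4): add — endpoints in different components.
E F (6): add — endpoints in different components.
C D (8): add — endpoints in different components.
A B (10): add — endpoints in different components.
B F (10): add — endpoints in different components.
The 3rd edge added is C D.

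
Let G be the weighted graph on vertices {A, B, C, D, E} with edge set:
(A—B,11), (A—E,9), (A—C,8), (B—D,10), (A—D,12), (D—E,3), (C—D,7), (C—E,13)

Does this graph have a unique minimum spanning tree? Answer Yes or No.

Kruskal's algorithm — process edges by increasing weight (ties by edge label):
D—E (3): add. Components now {A} {B} {C} {D,E}
C—D (7): add. Components now {A} {B} {C,D,E}
A—C (8): add. Components now {A,C,D,E} {B}
A—E (9): skip — A and E already connected.
B—D (10): add. Components now {A,B,C,D,E}
Every non-tree edge has weight strictly greater than the heaviest edge on the tree path between its endpoints, so the MST is unique.

Yes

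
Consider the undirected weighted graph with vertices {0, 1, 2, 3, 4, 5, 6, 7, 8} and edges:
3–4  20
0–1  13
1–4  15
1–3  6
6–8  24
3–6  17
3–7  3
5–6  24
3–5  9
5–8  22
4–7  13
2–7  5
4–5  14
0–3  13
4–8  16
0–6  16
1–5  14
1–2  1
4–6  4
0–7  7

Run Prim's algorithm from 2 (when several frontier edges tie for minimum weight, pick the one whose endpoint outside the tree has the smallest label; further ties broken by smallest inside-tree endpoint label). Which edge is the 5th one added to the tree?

3-5

Prim, starting at 2.
Step 1: cheapest edge leaving the tree is 1–2 (1); add 1.
Step 2: cheapest edge leaving the tree is 2–7 (5); add 7.
Step 3: cheapest edge leaving the tree is 3–7 (3); add 3.
Step 4: cheapest edge leaving the tree is 0–7 (7); add 0.
Step 5: cheapest edge leaving the tree is 3–5 (9); add 5.
Step 6: cheapest edge leaving the tree is 4–7 (13); add 4.
Step 7: cheapest edge leaving the tree is 4–6 (4); add 6.
Step 8: cheapest edge leaving the tree is 4–8 (16); add 8.
The 5th edge added is 3–5.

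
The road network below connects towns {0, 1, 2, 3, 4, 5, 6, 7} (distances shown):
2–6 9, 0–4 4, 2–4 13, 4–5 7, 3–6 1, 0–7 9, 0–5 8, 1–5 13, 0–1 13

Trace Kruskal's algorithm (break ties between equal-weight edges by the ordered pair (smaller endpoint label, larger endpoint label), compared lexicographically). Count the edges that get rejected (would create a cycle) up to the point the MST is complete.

2

Kruskal: consider edges lightest-first.
3–6 (1): add — endpoints in different components.
0–4 (4): add — endpoints in different components.
4–5 (7): add — endpoints in different components.
0–5 (8): skip — 0 and 5 already connected.
0–7 (9): add — endpoints in different components.
2–6 (9): add — endpoints in different components.
0–1 (13): add — endpoints in different components.
1–5 (13): skip — 1 and 5 already connected.
2–4 (13): add — endpoints in different components.
Edges rejected before the tree was complete: 2.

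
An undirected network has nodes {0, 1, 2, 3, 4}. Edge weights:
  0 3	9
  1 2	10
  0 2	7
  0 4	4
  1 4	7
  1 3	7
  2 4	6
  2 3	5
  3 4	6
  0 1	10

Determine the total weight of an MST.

22

Kruskal's algorithm — process edges by increasing weight (ties by edge label):
0 4 (4): add — endpoints in different components.
2 3 (5): add — endpoints in different components.
2 4 (6): add — endpoints in different components.
3 4 (6): skip — 3 and 4 already connected.
0 2 (7): skip — 0 and 2 already connected.
1 3 (7): add — endpoints in different components.
MST edges: 0 4, 2 3, 2 4, 1 3; total weight 4+5+6+7 = 22.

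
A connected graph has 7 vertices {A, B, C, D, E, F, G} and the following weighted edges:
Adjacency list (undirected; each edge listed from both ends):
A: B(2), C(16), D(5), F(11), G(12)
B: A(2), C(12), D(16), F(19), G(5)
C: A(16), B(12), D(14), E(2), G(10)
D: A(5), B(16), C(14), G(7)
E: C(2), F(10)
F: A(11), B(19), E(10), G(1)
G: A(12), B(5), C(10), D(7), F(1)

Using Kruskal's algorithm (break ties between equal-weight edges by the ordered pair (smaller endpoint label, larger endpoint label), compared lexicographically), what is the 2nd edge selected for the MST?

Kruskal's algorithm — process edges by increasing weight (ties by edge label):
F—G (1): add — endpoints in different components.
A—B (2): add — endpoints in different components.
C—E (2): add — endpoints in different components.
A—D (5): add — endpoints in different components.
B—G (5): add — endpoints in different components.
D—G (7): skip — D and G already connected.
C—G (10): add — endpoints in different components.
The 2nd edge added is A—B.

A-B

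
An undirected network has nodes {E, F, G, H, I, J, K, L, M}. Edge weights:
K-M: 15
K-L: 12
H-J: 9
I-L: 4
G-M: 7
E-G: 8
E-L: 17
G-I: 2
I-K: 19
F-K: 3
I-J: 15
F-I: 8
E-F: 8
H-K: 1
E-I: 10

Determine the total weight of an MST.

42

Prim, starting at E.
Step 1: cheapest edge leaving the tree is E-F (8); add F.
Step 2: cheapest edge leaving the tree is F-K (3); add K.
Step 3: cheapest edge leaving the tree is H-K (1); add H.
Step 4: cheapest edge leaving the tree is E-G (8); add G.
Step 5: cheapest edge leaving the tree is G-I (2); add I.
Step 6: cheapest edge leaving the tree is I-L (4); add L.
Step 7: cheapest edge leaving the tree is G-M (7); add M.
Step 8: cheapest edge leaving the tree is H-J (9); add J.
MST edges: E-F, F-K, H-K, E-G, G-I, I-L, G-M, H-J; total weight 8+3+1+8+2+4+7+9 = 42.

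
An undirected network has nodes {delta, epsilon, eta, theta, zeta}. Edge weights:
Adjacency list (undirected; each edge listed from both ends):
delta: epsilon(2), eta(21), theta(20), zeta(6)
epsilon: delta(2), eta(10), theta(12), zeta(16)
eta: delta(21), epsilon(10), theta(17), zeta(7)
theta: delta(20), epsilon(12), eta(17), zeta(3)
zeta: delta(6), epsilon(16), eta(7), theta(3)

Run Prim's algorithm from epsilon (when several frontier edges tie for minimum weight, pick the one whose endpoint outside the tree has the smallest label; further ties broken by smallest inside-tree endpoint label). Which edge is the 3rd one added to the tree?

theta-zeta

Grow the tree from epsilon using Prim:
Step 1: frontier [delta epsilon 2, epsilon eta 10, epsilon theta 12, epsilon zeta 16] → take delta epsilon (2); add delta.
Step 2: frontier [delta zeta 6, delta theta 20, delta eta 21, epsilon eta 10, epsilon theta 12, epsilon zeta 16] → take delta zeta (6); add zeta.
Step 3: frontier [delta theta 20, delta eta 21, epsilon eta 10, epsilon theta 12, theta zeta 3, eta zeta 7] → take theta zeta (3); add theta.
Step 4: frontier [delta eta 21, epsilon eta 10, eta theta 17, eta zeta 7] → take eta zeta (7); add eta.
The 3rd edge added is theta zeta.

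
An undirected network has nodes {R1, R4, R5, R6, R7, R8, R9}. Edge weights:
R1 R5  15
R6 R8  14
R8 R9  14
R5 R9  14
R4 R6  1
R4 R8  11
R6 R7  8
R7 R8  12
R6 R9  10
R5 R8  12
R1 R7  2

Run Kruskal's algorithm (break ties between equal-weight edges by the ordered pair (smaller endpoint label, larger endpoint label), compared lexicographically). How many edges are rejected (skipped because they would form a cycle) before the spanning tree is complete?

Kruskal: consider edges lightest-first.
R4 R6 (1): add. Components now {R1} {R7} {R4,R6} {R5} {R8} {R9}
R1 R7 (2): add. Components now {R1,R7} {R4,R6} {R5} {R8} {R9}
R6 R7 (8): add. Components now {R1,R4,R6,R7} {R5} {R8} {R9}
R6 R9 (10): add. Components now {R1,R4,R6,R7,R9} {R5} {R8}
R4 R8 (11): add. Components now {R1,R4,R6,R7,R8,R9} {R5}
R5 R8 (12): add. Components now {R1,R4,R5,R6,R7,R8,R9}
Edges rejected before the tree was complete: 0.

0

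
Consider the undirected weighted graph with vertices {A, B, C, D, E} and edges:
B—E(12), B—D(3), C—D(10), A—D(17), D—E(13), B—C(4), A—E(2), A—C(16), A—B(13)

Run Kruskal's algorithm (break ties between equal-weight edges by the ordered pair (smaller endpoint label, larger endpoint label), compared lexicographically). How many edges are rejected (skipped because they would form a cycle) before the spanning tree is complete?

1

Sort edges by weight, then run Kruskal:
A—E (2): add — endpoints in different components.
B—D (3): add — endpoints in different components.
B—C (4): add — endpoints in different components.
C—D (10): skip — C and D already connected.
B—E (12): add — endpoints in different components.
Edges rejected before the tree was complete: 1.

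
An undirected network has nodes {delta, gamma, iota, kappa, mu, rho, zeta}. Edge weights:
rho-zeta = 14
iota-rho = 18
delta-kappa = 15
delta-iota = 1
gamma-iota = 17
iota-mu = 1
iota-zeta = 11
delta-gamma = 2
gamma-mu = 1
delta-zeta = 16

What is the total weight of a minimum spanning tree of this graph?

Sort edges by weight, then run Kruskal:
delta-iota (1): add — endpoints in different components.
gamma-mu (1): add — endpoints in different components.
iota-mu (1): add — endpoints in different components.
delta-gamma (2): skip — gamma and delta already connected.
iota-zeta (11): add — endpoints in different components.
rho-zeta (14): add — endpoints in different components.
delta-kappa (15): add — endpoints in different components.
MST edges: delta-iota, gamma-mu, iota-mu, iota-zeta, rho-zeta, delta-kappa; total weight 1+1+1+11+14+15 = 43.

43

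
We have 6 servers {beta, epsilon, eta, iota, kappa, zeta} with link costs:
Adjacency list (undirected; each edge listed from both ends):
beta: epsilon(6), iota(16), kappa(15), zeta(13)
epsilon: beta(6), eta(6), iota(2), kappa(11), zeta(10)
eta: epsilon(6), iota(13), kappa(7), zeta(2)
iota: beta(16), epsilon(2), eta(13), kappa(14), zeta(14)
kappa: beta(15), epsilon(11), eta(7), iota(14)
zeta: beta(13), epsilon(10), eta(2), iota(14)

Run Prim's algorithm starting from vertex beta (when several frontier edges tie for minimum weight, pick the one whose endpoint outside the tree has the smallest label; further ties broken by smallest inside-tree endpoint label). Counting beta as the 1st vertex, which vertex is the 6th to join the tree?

Prim's algorithm from beta:
Step 1: frontier [beta epsilon 6, beta zeta 13, beta kappa 15, beta iota 16] → take beta epsilon (6); add epsilon.
Step 2: frontier [beta zeta 13, beta kappa 15, beta iota 16, epsilon iota 2, epsilon eta 6, epsilon zeta 10, epsilon kappa 11] → take epsilon iota (2); add iota.
Step 3: frontier [beta zeta 13, beta kappa 15, epsilon eta 6, epsilon zeta 10, epsilon kappa 11, eta iota 13, iota kappa 14, iota zeta 14] → take epsilon eta (6); add eta.
Step 4: frontier [beta zeta 13, beta kappa 15, epsilon zeta 10, epsilon kappa 11, eta zeta 2, eta kappa 7, iota kappa 14, iota zeta 14] → take eta zeta (2); add zeta.
Step 5: frontier [beta kappa 15, epsilon kappa 11, eta kappa 7, iota kappa 14] → take eta kappa (7); add kappa.
Vertex order: beta, epsilon, iota, eta, zeta, kappa. The 6th vertex is kappa.

kappa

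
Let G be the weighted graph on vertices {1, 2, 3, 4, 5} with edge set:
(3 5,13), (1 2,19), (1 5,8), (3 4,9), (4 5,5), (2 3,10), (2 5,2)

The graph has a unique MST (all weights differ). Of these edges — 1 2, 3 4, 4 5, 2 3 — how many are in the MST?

Kruskal: consider edges lightest-first.
2 5 (2): add. Components now {1} {2,5} {3} {4}
4 5 (5): add. Components now {1} {2,4,5} {3}
1 5 (8): add. Components now {1,2,4,5} {3}
3 4 (9): add. Components now {1,2,3,4,5}
MST edge set: {2 5, 4 5, 1 5, 3 4}.
Of the listed edges, {3 4, 4 5} are in the MST → 2.

2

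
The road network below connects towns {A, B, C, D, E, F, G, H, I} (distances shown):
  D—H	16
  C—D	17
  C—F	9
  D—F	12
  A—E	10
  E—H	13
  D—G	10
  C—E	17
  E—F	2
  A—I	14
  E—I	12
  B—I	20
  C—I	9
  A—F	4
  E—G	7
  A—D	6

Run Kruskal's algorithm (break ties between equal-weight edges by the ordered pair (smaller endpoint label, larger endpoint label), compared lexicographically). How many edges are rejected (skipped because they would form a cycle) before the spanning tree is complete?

Kruskal: consider edges lightest-first.
E—F (2): add — endpoints in different components.
A—F (4): add — endpoints in different components.
A—D (6): add — endpoints in different components.
E—G (7): add — endpoints in different components.
C—F (9): add — endpoints in different components.
C—I (9): add — endpoints in different components.
A—E (10): skip — A and E already connected.
D—G (10): skip — D and G already connected.
D—F (12): skip — D and F already connected.
E—I (12): skip — E and I already connected.
E—H (13): add — endpoints in different components.
A—I (14): skip — A and I already connected.
D—H (16): skip — D and H already connected.
C—D (17): skip — C and D already connected.
C—E (17): skip — C and E already connected.
B—I (20): add — endpoints in different components.
Edges rejected before the tree was complete: 8.

8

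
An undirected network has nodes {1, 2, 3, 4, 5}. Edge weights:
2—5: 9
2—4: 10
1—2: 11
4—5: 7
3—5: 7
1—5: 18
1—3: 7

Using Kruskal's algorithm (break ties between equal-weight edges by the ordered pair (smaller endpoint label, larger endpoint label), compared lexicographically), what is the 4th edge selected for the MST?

2-5

Kruskal: consider edges lightest-first.
1—3 (7): add. Components now {1,3} {2} {4} {5}
3—5 (7): add. Components now {1,3,5} {2} {4}
4—5 (7): add. Components now {1,3,4,5} {2}
2—5 (9): add. Components now {1,2,3,4,5}
The 4th edge added is 2—5.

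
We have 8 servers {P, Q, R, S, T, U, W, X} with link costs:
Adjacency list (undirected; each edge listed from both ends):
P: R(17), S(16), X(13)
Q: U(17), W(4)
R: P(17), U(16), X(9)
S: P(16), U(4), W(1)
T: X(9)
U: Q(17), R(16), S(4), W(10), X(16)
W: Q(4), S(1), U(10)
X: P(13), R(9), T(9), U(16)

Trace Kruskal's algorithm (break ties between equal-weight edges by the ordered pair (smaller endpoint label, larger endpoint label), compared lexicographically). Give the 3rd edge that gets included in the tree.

S-U

Sort edges by weight, then run Kruskal:
S–W (1): add — endpoints in different components.
Q–W (4): add — endpoints in different components.
S–U (4): add — endpoints in different components.
R–X (9): add — endpoints in different components.
T–X (9): add — endpoints in different components.
U–W (10): skip — U and W already connected.
P–X (13): add — endpoints in different components.
P–S (16): add — endpoints in different components.
The 3rd edge added is S–U.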